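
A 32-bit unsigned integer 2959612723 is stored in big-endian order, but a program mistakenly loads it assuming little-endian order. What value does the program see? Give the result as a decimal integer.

2959612723 in 32-bit hexadecimal is 0xB0681B33.
Stored big-endian, the bytes at ascending addresses are B0 68 1B 33.
Read back as little-endian, the first byte is least significant, giving 0x331B68B0.
0x331B68B0 = 857434288.

857434288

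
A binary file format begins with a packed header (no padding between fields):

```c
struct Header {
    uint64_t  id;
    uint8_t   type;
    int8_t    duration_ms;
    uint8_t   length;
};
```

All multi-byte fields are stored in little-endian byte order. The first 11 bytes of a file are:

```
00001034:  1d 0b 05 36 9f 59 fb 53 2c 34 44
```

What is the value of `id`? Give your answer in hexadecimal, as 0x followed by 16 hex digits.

0x53FB599F36050B1D

`id` is the first field, at byte offset 0, occupying 8 bytes.
Bytes at offsets 0..7: 1D 0B 05 36 9F 59 FB 53.
In little-endian order the low byte comes first in memory.
Reassemble most-significant byte first: 53 FB 59 9F 36 05 0B 1D → 0x53FB599F36050B1D.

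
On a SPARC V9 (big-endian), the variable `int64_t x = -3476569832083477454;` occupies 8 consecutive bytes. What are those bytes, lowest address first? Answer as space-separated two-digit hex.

Two's complement of -3476569832083477454 in 64 bits: 3476569832083477454 = 0x303F41D7B62CD3CE; invert → 0xCFC0BE2849D32C31; add 1 → 0xCFC0BE2849D32C32.
Split into bytes (most-significant first): CF C0 BE 28 49 D3 2C 32.
Big-endian: lowest address holds the most-significant byte.
So the memory order matches the most-significant-first order: CF C0 BE 28 49 D3 2C 32.

CF C0 BE 28 49 D3 2C 32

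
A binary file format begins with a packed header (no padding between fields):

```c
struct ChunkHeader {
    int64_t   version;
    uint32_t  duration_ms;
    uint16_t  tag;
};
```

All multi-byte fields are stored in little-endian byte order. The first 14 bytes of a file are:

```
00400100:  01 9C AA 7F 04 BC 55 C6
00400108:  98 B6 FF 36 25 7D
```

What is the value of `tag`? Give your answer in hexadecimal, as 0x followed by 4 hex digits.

`tag` follows `version` (8 B), `duration_ms` (4 B), so it starts at offset 8 + 4 = 12 and occupies 2 bytes.
Bytes at offsets 12..13: 25 7D.
Little-endian stores the least-significant byte at the lowest address.
Reassemble most-significant byte first: 7D 25 → 0x7D25.

0x7D25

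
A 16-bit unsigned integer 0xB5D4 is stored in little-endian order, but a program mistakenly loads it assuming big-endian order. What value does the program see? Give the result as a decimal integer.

54453

Stored little-endian, the bytes at ascending addresses are D4 B5.
Read back as big-endian, the last byte is least significant, giving 0xD4B5.
0xD4B5 = 54453.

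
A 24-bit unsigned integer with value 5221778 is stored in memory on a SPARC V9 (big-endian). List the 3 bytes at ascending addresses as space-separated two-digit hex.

5221778 in hexadecimal, padded to 24 bits, is 0x4FAD92.
Split into bytes (most-significant first): 4F AD 92.
In big-endian order the high byte comes first in memory.
So the memory order matches the most-significant-first order: 4F AD 92.

4F AD 92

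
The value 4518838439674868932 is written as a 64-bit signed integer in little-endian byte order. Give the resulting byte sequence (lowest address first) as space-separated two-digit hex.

4518838439674868932 in hexadecimal, padded to 64 bits, is 0x3EB6239E7A3374C4.
Split into bytes (most-significant first): 3E B6 23 9E 7A 33 74 C4.
In little-endian order the low byte comes first in memory.
So at ascending addresses the bytes are C4 74 33 7A 9E 23 B6 3E.

C4 74 33 7A 9E 23 B6 3E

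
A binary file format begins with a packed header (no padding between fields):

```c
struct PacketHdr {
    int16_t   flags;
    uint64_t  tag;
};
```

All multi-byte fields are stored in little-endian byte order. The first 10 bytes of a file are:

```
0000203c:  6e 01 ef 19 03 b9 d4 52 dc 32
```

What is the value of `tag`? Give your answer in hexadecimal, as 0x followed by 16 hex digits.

`tag` follows `flags` (2 bytes), so it starts at byte offset 2 and occupies 8 bytes.
Bytes at offsets 2..9: EF 19 03 B9 D4 52 DC 32.
Little-endian stores the least-significant byte at the lowest address.
Reassemble most-significant byte first: 32 DC 52 D4 B9 03 19 EF → 0x32DC52D4B90319EF.

0x32DC52D4B90319EF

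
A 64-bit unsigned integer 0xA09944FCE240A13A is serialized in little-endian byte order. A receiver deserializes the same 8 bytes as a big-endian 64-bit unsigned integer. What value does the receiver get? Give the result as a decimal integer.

4224729269089376672

Stored little-endian, the bytes at ascending addresses are 3A A1 40 E2 FC 44 99 A0.
Read back as big-endian, the last byte is least significant, giving 0x3AA140E2FC4499A0.
0x3AA140E2FC4499A0 = 4224729269089376672.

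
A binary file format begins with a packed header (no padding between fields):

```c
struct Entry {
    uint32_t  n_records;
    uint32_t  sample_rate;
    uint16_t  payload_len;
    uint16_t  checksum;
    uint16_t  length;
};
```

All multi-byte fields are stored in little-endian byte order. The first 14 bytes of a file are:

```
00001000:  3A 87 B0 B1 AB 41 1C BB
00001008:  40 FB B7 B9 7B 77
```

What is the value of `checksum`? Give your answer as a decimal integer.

47543

`checksum` follows `n_records` (4 B), `sample_rate` (4 B), `payload_len` (2 B), so it starts at offset 4 + 4 + 2 = 10 and occupies 2 bytes.
Bytes at offsets 10..11: B7 B9.
Little-endian stores the least-significant byte at the lowest address.
Reassemble most-significant byte first: B9 B7 → 0xB9B7.
0xB9B7 = 47543.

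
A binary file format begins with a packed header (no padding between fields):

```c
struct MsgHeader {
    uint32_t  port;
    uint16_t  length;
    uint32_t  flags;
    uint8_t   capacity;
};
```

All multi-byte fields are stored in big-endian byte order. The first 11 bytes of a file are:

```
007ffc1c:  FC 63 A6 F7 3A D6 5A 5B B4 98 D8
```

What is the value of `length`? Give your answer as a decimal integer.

`length` follows `port` (4 bytes), so it starts at byte offset 4 and occupies 2 bytes.
Bytes at offsets 4..5: 3A D6.
In big-endian order the high byte comes first in memory.
The bytes are already most-significant first: 0x3AD6.
0x3AD6 = 15062.

15062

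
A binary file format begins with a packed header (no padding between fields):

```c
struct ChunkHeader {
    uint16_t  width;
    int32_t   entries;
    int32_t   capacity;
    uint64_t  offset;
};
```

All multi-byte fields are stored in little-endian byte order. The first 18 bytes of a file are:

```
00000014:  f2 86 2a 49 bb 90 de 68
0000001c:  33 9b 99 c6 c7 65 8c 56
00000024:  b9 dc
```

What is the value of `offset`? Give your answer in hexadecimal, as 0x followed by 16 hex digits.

0xDCB9568C65C7C699

`offset` follows `width` (2 B), `entries` (4 B), `capacity` (4 B), so it starts at offset 2 + 4 + 4 = 10 and occupies 8 bytes.
Bytes at offsets 10..17: 99 C6 C7 65 8C 56 B9 DC.
Little-endian stores the least-significant byte at the lowest address.
Reassemble most-significant byte first: DC B9 56 8C 65 C7 C6 99 → 0xDCB9568C65C7C699.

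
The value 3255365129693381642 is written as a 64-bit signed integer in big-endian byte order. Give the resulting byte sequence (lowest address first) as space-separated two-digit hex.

2D 2D 61 56 79 91 44 0A

3255365129693381642 in hexadecimal, padded to 64 bits, is 0x2D2D61567991440A.
Split into bytes (most-significant first): 2D 2D 61 56 79 91 44 0A.
Big-endian stores the most-significant byte at the lowest address.
So the memory order matches the most-significant-first order: 2D 2D 61 56 79 91 44 0A.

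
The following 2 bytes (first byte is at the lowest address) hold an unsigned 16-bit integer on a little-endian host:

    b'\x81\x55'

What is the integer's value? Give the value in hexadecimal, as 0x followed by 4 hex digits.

0x5581

Little-endian: lowest address holds the least-significant byte.
Reassemble most-significant byte first: 55 81 → 0x5581.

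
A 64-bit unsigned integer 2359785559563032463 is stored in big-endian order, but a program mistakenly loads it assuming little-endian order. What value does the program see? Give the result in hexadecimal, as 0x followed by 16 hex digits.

2359785559563032463 in 64-bit hexadecimal is 0x20BFA476B7D9D78F.
Stored big-endian, the bytes at ascending addresses are 20 BF A4 76 B7 D9 D7 8F.
Read back as little-endian, the first byte is least significant, giving 0x8FD7D9B776A4BF20.

0x8FD7D9B776A4BF20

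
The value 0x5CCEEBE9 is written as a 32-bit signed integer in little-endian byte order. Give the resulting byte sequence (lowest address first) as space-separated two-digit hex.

E9 EB CE 5C

Split into bytes (most-significant first): 5C CE EB E9.
Little-endian stores the least-significant byte at the lowest address.
So at ascending addresses the bytes are E9 EB CE 5C.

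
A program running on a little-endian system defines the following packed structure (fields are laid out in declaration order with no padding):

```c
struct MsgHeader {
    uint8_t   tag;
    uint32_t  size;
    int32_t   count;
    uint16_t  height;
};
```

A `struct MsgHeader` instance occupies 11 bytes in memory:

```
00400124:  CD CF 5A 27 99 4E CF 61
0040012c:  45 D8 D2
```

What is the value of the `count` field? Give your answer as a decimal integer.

`count` follows `tag` (1 B), `size` (4 B), so it starts at offset 1 + 4 = 5 and occupies 4 bytes.
Bytes at offsets 5..8: 4E CF 61 45.
Little-endian stores the least-significant byte at the lowest address.
Reassemble most-significant byte first: 45 61 CF 4E → 0x4561CF4E.
0x4561CF4E = 1164037966.

1164037966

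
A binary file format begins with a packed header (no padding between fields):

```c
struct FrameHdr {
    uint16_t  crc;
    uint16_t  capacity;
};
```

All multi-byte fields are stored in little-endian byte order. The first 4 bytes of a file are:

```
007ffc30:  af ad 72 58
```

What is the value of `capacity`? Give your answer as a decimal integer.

22642

`capacity` follows `crc` (2 bytes), so it starts at byte offset 2 and occupies 2 bytes.
Bytes at offsets 2..3: 72 58.
In little-endian order the low byte comes first in memory.
Reassemble most-significant byte first: 58 72 → 0x5872.
0x5872 = 22642.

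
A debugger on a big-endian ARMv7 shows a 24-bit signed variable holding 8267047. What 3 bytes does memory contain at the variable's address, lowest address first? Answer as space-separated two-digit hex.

8267047 in hexadecimal, padded to 24 bits, is 0x7E2527.
Split into bytes (most-significant first): 7E 25 27.
Big-endian stores the most-significant byte at the lowest address.
So the memory order matches the most-significant-first order: 7E 25 27.

7E 25 27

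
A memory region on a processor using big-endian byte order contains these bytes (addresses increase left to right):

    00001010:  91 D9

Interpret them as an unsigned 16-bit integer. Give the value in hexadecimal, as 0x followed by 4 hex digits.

In big-endian order the high byte comes first in memory.
The bytes are already most-significant first: 0x91D9.

0x91D9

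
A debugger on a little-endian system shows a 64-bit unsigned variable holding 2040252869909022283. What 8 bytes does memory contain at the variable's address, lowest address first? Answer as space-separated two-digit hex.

4B 06 E6 EA 2C 6F 50 1C

2040252869909022283 in hexadecimal, padded to 64 bits, is 0x1C506F2CEAE6064B.
Split into bytes (most-significant first): 1C 50 6F 2C EA E6 06 4B.
Little-endian stores the least-significant byte at the lowest address.
So at ascending addresses the bytes are 4B 06 E6 EA 2C 6F 50 1C.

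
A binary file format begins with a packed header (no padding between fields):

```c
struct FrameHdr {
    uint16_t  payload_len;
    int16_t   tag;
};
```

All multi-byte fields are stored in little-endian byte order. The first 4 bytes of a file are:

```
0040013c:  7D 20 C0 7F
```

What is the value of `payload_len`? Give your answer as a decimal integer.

`payload_len` is the first field, at byte offset 0, occupying 2 bytes.
Bytes at offsets 0..1: 7D 20.
Little-endian stores the least-significant byte at the lowest address.
Reassemble most-significant byte first: 20 7D → 0x207D.
0x207D = 8317.

8317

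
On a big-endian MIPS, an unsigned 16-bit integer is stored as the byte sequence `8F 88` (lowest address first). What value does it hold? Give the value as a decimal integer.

Big-endian: lowest address holds the most-significant byte.
The bytes are already most-significant first: 0x8F88.
0x8F88 = 36744.

36744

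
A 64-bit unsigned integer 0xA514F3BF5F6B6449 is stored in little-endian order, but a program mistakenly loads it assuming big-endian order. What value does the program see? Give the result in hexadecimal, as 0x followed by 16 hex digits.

0x49646B5FBFF314A5

Stored little-endian, the bytes at ascending addresses are 49 64 6B 5F BF F3 14 A5.
Read back as big-endian, the last byte is least significant, giving 0x49646B5FBFF314A5.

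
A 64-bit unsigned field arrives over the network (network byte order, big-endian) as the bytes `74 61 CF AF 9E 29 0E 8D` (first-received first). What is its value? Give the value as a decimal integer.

Big-endian: lowest address holds the most-significant byte.
The bytes are already most-significant first: 0x7461CFAF9E290E8D.
0x7461CFAF9E290E8D = 8386212334320291469.

8386212334320291469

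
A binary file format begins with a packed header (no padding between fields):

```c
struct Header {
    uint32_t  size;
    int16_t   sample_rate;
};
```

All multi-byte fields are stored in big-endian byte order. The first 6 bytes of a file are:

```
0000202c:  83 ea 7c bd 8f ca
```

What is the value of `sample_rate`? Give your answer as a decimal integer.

`sample_rate` follows `size` (4 bytes), so it starts at byte offset 4 and occupies 2 bytes.
Bytes at offsets 4..5: 8F CA.
Big-endian stores the most-significant byte at the lowest address.
The bytes are already most-significant first: 0x8FCA.
Top bit is set, so as a signed 16-bit value this is 0x8FCA − 2^16 = -28726.

-28726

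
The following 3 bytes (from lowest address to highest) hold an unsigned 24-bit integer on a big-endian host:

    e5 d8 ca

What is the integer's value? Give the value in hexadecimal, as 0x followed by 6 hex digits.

0xE5D8CA

Big-endian stores the most-significant byte at the lowest address.
The bytes are already most-significant first: 0xE5D8CA.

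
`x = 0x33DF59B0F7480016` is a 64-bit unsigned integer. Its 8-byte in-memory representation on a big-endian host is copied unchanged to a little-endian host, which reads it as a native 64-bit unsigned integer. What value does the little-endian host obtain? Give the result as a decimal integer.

1585347297487216435

Stored big-endian, the bytes at ascending addresses are 33 DF 59 B0 F7 48 00 16.
Read back as little-endian, the first byte is least significant, giving 0x160048F7B059DF33.
0x160048F7B059DF33 = 1585347297487216435.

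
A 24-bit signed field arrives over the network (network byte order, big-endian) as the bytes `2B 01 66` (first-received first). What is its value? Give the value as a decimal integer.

2818406

In big-endian order the high byte comes first in memory.
The bytes are already most-significant first: 0x2B0166.
0x2B0166 = 2818406.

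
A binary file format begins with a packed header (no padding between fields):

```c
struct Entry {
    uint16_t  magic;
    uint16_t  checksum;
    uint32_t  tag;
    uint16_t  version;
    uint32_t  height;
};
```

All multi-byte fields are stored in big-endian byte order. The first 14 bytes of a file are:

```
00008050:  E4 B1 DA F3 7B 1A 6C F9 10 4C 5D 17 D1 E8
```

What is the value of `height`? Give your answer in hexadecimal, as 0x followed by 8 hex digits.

`height` follows `magic` (2 B), `checksum` (2 B), `tag` (4 B), `version` (2 B), so it starts at offset 2 + 2 + 4 + 2 = 10 and occupies 4 bytes.
Bytes at offsets 10..13: 5D 17 D1 E8.
Big-endian: lowest address holds the most-significant byte.
The bytes are already most-significant first: 0x5D17D1E8.

0x5D17D1E8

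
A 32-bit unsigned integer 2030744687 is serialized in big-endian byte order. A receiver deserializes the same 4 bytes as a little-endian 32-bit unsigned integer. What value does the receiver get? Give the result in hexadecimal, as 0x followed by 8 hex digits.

2030744687 in 32-bit hexadecimal is 0x790AB46F.
Stored big-endian, the bytes at ascending addresses are 79 0A B4 6F.
Read back as little-endian, the first byte is least significant, giving 0x6FB40A79.

0x6FB40A79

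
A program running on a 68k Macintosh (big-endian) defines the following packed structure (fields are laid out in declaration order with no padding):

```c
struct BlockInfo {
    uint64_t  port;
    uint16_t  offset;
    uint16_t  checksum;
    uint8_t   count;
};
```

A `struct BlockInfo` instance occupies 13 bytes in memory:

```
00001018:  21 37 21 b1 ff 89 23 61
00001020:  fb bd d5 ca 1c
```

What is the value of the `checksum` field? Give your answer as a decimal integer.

`checksum` follows `port` (8 B), `offset` (2 B), so it starts at offset 8 + 2 = 10 and occupies 2 bytes.
Bytes at offsets 10..11: D5 CA.
In big-endian order the high byte comes first in memory.
The bytes are already most-significant first: 0xD5CA.
0xD5CA = 54730.

54730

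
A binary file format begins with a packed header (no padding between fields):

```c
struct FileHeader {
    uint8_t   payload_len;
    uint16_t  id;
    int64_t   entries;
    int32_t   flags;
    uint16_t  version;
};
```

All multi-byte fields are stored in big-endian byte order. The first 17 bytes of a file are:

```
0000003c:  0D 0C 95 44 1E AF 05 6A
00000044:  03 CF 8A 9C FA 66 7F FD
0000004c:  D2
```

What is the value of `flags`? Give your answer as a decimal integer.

-1661311361

`flags` follows `payload_len` (1 B), `id` (2 B), `entries` (8 B), so it starts at offset 1 + 2 + 8 = 11 and occupies 4 bytes.
Bytes at offsets 11..14: 9C FA 66 7F.
In big-endian order the high byte comes first in memory.
The bytes are already most-significant first: 0x9CFA667F.
Top bit is set, so as a signed 32-bit value this is 0x9CFA667F − 2^32 = -1661311361.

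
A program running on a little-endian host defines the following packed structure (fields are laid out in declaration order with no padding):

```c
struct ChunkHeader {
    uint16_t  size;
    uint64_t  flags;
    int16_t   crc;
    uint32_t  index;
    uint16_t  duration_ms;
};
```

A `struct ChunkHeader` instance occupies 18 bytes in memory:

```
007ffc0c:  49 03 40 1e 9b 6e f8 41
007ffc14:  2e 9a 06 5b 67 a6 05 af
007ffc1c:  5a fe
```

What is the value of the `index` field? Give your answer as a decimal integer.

`index` follows `size` (2 B), `flags` (8 B), `crc` (2 B), so it starts at offset 2 + 8 + 2 = 12 and occupies 4 bytes.
Bytes at offsets 12..15: 67 A6 05 AF.
Little-endian: lowest address holds the least-significant byte.
Reassemble most-significant byte first: AF 05 A6 67 → 0xAF05A667.
0xAF05A667 = 2936383079.

2936383079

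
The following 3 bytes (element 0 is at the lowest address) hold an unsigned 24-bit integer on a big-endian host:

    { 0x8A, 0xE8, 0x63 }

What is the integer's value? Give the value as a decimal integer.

9103459

In big-endian order the high byte comes first in memory.
The bytes are already most-significant first: 0x8AE863.
0x8AE863 = 9103459.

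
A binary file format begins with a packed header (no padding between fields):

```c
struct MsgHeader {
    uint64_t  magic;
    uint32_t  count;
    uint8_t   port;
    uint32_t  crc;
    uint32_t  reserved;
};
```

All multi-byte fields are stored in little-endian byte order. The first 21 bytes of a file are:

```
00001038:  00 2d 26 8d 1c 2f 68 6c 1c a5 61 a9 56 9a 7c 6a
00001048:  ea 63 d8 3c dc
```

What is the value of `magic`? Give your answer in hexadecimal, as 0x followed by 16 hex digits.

0x6C682F1C8D262D00

`magic` is the first field, at byte offset 0, occupying 8 bytes.
Bytes at offsets 0..7: 00 2D 26 8D 1C 2F 68 6C.
In little-endian order the low byte comes first in memory.
Reassemble most-significant byte first: 6C 68 2F 1C 8D 26 2D 00 → 0x6C682F1C8D262D00.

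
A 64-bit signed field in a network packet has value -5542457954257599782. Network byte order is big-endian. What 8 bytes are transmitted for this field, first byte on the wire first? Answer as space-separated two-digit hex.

B3 15 3B DB 15 F0 02 DA

Two's complement of -5542457954257599782 in 64 bits: 5542457954257599782 = 0x4CEAC424EA0FFD26; invert → 0xB3153BDB15F002D9; add 1 → 0xB3153BDB15F002DA.
Split into bytes (most-significant first): B3 15 3B DB 15 F0 02 DA.
In big-endian order the high byte comes first in memory.
So the memory order matches the most-significant-first order: B3 15 3B DB 15 F0 02 DA.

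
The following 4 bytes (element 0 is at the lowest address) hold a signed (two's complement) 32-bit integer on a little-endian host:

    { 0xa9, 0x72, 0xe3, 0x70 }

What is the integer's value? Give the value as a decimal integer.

1893954217

Little-endian: lowest address holds the least-significant byte.
Reassemble most-significant byte first: 70 E3 72 A9 → 0x70E372A9.
0x70E372A9 = 1893954217.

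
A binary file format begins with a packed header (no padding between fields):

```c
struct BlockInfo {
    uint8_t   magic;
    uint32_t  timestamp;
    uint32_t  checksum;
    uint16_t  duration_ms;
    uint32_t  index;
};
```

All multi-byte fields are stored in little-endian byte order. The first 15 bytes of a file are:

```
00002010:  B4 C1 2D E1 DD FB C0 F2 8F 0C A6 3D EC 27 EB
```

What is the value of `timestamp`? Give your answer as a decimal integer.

3722522049

`timestamp` follows `magic` (1 byte), so it starts at byte offset 1 and occupies 4 bytes.
Bytes at offsets 1..4: C1 2D E1 DD.
Little-endian stores the least-significant byte at the lowest address.
Reassemble most-significant byte first: DD E1 2D C1 → 0xDDE12DC1.
0xDDE12DC1 = 3722522049.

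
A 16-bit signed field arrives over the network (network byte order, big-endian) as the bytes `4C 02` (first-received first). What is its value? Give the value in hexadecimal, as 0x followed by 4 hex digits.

In big-endian order the high byte comes first in memory.
The bytes are already most-significant first: 0x4C02.

0x4C02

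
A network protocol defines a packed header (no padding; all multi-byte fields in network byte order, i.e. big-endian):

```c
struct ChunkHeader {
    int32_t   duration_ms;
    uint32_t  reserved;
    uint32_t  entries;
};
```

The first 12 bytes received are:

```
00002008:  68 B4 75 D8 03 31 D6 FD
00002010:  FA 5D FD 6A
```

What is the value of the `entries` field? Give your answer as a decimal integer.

4200463722

`entries` follows `duration_ms` (4 B), `reserved` (4 B), so it starts at offset 4 + 4 = 8 and occupies 4 bytes.
Bytes at offsets 8..11: FA 5D FD 6A.
Big-endian: lowest address holds the most-significant byte.
The bytes are already most-significant first: 0xFA5DFD6A.
0xFA5DFD6A = 4200463722.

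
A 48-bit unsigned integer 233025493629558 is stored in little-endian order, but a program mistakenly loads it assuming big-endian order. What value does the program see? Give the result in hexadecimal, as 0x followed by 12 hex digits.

0x767AC579EFD3

233025493629558 in 48-bit hexadecimal is 0xD3EF79C57A76.
Stored little-endian, the bytes at ascending addresses are 76 7A C5 79 EF D3.
Read back as big-endian, the last byte is least significant, giving 0x767AC579EFD3.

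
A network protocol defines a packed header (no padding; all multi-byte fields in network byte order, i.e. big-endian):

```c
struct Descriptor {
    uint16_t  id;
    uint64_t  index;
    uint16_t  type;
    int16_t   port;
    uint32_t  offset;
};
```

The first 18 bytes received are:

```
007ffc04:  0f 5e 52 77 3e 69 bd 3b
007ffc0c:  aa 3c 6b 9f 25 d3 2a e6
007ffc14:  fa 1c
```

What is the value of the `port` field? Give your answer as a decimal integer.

9683

`port` follows `id` (2 B), `index` (8 B), `type` (2 B), so it starts at offset 2 + 8 + 2 = 12 and occupies 2 bytes.
Bytes at offsets 12..13: 25 D3.
Big-endian: lowest address holds the most-significant byte.
The bytes are already most-significant first: 0x25D3.
0x25D3 = 9683.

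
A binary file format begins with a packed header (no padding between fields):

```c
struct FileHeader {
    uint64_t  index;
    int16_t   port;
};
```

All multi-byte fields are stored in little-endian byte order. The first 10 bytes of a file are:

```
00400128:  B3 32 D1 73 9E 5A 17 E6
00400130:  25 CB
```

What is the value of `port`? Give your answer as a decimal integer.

`port` follows `index` (8 bytes), so it starts at byte offset 8 and occupies 2 bytes.
Bytes at offsets 8..9: 25 CB.
In little-endian order the low byte comes first in memory.
Reassemble most-significant byte first: CB 25 → 0xCB25.
Top bit is set, so as a signed 16-bit value this is 0xCB25 − 2^16 = -13531.

-13531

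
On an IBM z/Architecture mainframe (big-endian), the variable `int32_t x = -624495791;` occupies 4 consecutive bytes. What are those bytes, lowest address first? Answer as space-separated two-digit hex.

DA C6 F3 51

Two's complement of -624495791 in 32 bits: 624495791 = 0x25390CAF; invert → 0xDAC6F350; add 1 → 0xDAC6F351.
Split into bytes (most-significant first): DA C6 F3 51.
Big-endian stores the most-significant byte at the lowest address.
So the memory order matches the most-significant-first order: DA C6 F3 51.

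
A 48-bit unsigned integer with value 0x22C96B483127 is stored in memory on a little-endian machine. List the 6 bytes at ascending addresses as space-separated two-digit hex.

Split into bytes (most-significant first): 22 C9 6B 48 31 27.
In little-endian order the low byte comes first in memory.
So at ascending addresses the bytes are 27 31 48 6B C9 22.

27 31 48 6B C9 22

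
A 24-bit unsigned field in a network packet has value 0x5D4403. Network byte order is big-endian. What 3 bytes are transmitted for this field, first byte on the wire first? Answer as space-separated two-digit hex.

5D 44 03

Split into bytes (most-significant first): 5D 44 03.
Big-endian stores the most-significant byte at the lowest address.
So the memory order matches the most-significant-first order: 5D 44 03.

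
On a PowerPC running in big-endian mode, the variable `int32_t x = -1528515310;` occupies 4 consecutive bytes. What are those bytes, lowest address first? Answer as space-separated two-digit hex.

Two's complement of -1528515310 in 32 bits: 1528515310 = 0x5B1B4AEE; invert → 0xA4E4B511; add 1 → 0xA4E4B512.
Split into bytes (most-significant first): A4 E4 B5 12.
Big-endian stores the most-significant byte at the lowest address.
So the memory order matches the most-significant-first order: A4 E4 B5 12.

A4 E4 B5 12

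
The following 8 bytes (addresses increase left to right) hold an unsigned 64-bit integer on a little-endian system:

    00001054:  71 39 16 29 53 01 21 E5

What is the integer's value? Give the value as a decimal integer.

Little-endian stores the least-significant byte at the lowest address.
Reassemble most-significant byte first: E5 21 01 53 29 16 39 71 → 0xE521015329163971.
0xE521015329163971 = 16510479165600184689.

16510479165600184689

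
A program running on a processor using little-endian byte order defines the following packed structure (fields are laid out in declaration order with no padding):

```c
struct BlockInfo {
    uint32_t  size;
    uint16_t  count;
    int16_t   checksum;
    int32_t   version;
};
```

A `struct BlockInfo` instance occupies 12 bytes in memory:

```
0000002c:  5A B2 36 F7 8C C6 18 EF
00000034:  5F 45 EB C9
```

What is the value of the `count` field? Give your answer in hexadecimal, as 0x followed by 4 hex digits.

0xC68C

`count` follows `size` (4 bytes), so it starts at byte offset 4 and occupies 2 bytes.
Bytes at offsets 4..5: 8C C6.
Little-endian stores the least-significant byte at the lowest address.
Reassemble most-significant byte first: C6 8C → 0xC68C.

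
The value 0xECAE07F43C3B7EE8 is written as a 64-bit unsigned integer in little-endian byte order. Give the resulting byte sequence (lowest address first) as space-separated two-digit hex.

E8 7E 3B 3C F4 07 AE EC

Split into bytes (most-significant first): EC AE 07 F4 3C 3B 7E E8.
Little-endian: lowest address holds the least-significant byte.
So at ascending addresses the bytes are E8 7E 3B 3C F4 07 AE EC.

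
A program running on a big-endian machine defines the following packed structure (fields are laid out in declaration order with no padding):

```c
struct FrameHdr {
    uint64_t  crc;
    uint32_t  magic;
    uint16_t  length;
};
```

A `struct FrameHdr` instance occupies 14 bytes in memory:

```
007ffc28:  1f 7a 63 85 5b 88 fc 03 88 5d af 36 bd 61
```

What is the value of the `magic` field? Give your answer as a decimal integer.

2287841078

`magic` follows `crc` (8 bytes), so it starts at byte offset 8 and occupies 4 bytes.
Bytes at offsets 8..11: 88 5D AF 36.
In big-endian order the high byte comes first in memory.
The bytes are already most-significant first: 0x885DAF36.
0x885DAF36 = 2287841078.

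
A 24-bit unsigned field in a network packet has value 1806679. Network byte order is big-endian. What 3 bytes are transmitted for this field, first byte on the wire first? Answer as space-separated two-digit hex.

1806679 in hexadecimal, padded to 24 bits, is 0x1B9157.
Split into bytes (most-significant first): 1B 91 57.
In big-endian order the high byte comes first in memory.
So the memory order matches the most-significant-first order: 1B 91 57.

1B 91 57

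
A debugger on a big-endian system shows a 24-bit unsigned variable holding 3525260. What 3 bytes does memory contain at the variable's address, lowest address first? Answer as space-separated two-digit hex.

35 CA 8C

3525260 in hexadecimal, padded to 24 bits, is 0x35CA8C.
Split into bytes (most-significant first): 35 CA 8C.
Big-endian: lowest address holds the most-significant byte.
So the memory order matches the most-significant-first order: 35 CA 8C.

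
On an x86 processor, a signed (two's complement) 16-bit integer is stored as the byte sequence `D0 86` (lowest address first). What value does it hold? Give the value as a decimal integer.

-31024

Little-endian: lowest address holds the least-significant byte.
Reassemble most-significant byte first: 86 D0 → 0x86D0.
Top bit is set, so as a signed 16-bit value this is 0x86D0 − 2^16 = -31024.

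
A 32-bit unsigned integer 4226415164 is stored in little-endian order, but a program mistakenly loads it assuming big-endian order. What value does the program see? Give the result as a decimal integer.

4226415164 in 32-bit hexadecimal is 0xFBE9FA3C.
Stored little-endian, the bytes at ascending addresses are 3C FA E9 FB.
Read back as big-endian, the last byte is least significant, giving 0x3CFAE9FB.
0x3CFAE9FB = 1023076859.

1023076859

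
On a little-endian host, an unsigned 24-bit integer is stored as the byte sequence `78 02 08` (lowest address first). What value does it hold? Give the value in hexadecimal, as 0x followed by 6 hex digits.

Little-endian: lowest address holds the least-significant byte.
Reassemble most-significant byte first: 08 02 78 → 0x080278.

0x080278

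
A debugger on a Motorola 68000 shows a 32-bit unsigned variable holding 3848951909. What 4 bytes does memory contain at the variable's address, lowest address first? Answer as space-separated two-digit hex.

E5 6A 58 65

3848951909 in hexadecimal, padded to 32 bits, is 0xE56A5865.
Split into bytes (most-significant first): E5 6A 58 65.
Big-endian stores the most-significant byte at the lowest address.
So the memory order matches the most-significant-first order: E5 6A 58 65.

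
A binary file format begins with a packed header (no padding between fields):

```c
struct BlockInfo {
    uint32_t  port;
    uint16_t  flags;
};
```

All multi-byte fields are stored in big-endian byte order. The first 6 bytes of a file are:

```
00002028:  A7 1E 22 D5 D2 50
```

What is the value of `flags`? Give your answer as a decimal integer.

`flags` follows `port` (4 bytes), so it starts at byte offset 4 and occupies 2 bytes.
Bytes at offsets 4..5: D2 50.
Big-endian stores the most-significant byte at the lowest address.
The bytes are already most-significant first: 0xD250.
0xD250 = 53840.

53840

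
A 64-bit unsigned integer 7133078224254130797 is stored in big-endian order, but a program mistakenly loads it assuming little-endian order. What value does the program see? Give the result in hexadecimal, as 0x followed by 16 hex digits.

7133078224254130797 in 64-bit hexadecimal is 0x62FDC8DA2FBDDA6D.
Stored big-endian, the bytes at ascending addresses are 62 FD C8 DA 2F BD DA 6D.
Read back as little-endian, the first byte is least significant, giving 0x6DDABD2FDAC8FD62.

0x6DDABD2FDAC8FD62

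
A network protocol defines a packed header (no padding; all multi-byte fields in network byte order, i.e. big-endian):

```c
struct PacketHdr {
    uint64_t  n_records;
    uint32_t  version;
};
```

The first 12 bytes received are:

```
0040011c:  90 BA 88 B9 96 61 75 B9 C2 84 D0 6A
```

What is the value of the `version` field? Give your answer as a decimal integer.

3263484010

`version` follows `n_records` (8 bytes), so it starts at byte offset 8 and occupies 4 bytes.
Bytes at offsets 8..11: C2 84 D0 6A.
Big-endian stores the most-significant byte at the lowest address.
The bytes are already most-significant first: 0xC284D06A.
0xC284D06A = 3263484010.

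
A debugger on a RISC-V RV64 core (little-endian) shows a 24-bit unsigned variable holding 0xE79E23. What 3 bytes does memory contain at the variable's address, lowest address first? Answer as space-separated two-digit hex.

23 9E E7

Split into bytes (most-significant first): E7 9E 23.
In little-endian order the low byte comes first in memory.
So at ascending addresses the bytes are 23 9E E7.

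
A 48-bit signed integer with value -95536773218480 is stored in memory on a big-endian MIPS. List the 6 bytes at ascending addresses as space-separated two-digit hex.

Two's complement of -95536773218480 in 48 bits: 95536773218480 = 0x56E3E36E40B0; invert → 0xA91C1C91BF4F; add 1 → 0xA91C1C91BF50.
Split into bytes (most-significant first): A9 1C 1C 91 BF 50.
Big-endian: lowest address holds the most-significant byte.
So the memory order matches the most-significant-first order: A9 1C 1C 91 BF 50.

A9 1C 1C 91 BF 50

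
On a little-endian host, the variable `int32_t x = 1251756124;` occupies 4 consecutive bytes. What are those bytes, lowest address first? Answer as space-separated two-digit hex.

5C 48 9C 4A

1251756124 in hexadecimal, padded to 32 bits, is 0x4A9C485C.
Split into bytes (most-significant first): 4A 9C 48 5C.
Little-endian stores the least-significant byte at the lowest address.
So at ascending addresses the bytes are 5C 48 9C 4A.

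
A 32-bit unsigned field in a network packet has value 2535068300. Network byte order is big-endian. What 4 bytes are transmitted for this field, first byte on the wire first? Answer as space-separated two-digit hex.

2535068300 in hexadecimal, padded to 32 bits, is 0x971A128C.
Split into bytes (most-significant first): 97 1A 12 8C.
Big-endian stores the most-significant byte at the lowest address.
So the memory order matches the most-significant-first order: 97 1A 12 8C.

97 1A 12 8C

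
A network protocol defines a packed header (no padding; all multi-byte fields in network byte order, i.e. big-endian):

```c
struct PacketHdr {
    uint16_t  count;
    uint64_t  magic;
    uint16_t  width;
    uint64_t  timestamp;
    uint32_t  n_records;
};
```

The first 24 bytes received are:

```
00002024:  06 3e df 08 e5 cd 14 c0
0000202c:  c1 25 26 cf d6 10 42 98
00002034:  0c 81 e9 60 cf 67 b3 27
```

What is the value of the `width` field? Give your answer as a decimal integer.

`width` follows `count` (2 B), `magic` (8 B), so it starts at offset 2 + 8 = 10 and occupies 2 bytes.
Bytes at offsets 10..11: 26 CF.
Big-endian stores the most-significant byte at the lowest address.
The bytes are already most-significant first: 0x26CF.
0x26CF = 9935.

9935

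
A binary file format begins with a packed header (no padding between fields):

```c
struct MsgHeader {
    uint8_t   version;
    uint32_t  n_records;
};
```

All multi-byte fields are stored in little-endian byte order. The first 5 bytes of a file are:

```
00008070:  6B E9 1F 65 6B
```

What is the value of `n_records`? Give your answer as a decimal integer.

`n_records` follows `version` (1 byte), so it starts at byte offset 1 and occupies 4 bytes.
Bytes at offsets 1..4: E9 1F 65 6B.
In little-endian order the low byte comes first in memory.
Reassemble most-significant byte first: 6B 65 1F E9 → 0x6B651FE9.
0x6B651FE9 = 1801789417.

1801789417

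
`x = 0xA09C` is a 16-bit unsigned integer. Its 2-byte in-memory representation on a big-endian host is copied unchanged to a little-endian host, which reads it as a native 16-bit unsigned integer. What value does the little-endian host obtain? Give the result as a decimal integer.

40096

Stored big-endian, the bytes at ascending addresses are A0 9C.
Read back as little-endian, the first byte is least significant, giving 0x9CA0.
0x9CA0 = 40096.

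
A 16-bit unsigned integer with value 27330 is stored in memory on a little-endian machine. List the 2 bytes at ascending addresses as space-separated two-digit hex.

C2 6A

27330 in hexadecimal, padded to 16 bits, is 0x6AC2.
Split into bytes (most-significant first): 6A C2.
Little-endian stores the least-significant byte at the lowest address.
So at ascending addresses the bytes are C2 6A.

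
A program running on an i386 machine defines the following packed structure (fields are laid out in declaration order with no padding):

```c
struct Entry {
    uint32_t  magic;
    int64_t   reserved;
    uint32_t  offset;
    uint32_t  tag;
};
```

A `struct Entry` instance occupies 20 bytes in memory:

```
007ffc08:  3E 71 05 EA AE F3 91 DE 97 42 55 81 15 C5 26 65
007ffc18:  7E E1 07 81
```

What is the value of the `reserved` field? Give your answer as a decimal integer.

-9127315849754840146

`reserved` follows `magic` (4 bytes), so it starts at byte offset 4 and occupies 8 bytes.
Bytes at offsets 4..11: AE F3 91 DE 97 42 55 81.
Little-endian: lowest address holds the least-significant byte.
Reassemble most-significant byte first: 81 55 42 97 DE 91 F3 AE → 0x81554297DE91F3AE.
Top bit is set, so as a signed 64-bit value this is 0x81554297DE91F3AE − 2^64 = -9127315849754840146.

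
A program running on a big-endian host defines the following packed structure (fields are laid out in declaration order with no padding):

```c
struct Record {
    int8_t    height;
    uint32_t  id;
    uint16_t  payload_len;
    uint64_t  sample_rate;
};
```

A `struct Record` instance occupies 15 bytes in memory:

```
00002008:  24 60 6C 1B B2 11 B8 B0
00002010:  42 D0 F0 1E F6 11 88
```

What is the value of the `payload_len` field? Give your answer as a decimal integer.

`payload_len` follows `height` (1 B), `id` (4 B), so it starts at offset 1 + 4 = 5 and occupies 2 bytes.
Bytes at offsets 5..6: 11 B8.
In big-endian order the high byte comes first in memory.
The bytes are already most-significant first: 0x11B8.
0x11B8 = 4536.

4536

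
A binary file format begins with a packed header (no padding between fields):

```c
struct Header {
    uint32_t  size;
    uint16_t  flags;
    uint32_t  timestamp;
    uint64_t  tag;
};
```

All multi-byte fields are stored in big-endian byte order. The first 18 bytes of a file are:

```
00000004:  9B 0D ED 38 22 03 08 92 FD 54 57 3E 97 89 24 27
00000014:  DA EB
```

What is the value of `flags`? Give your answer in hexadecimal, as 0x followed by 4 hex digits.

0x2203

`flags` follows `size` (4 bytes), so it starts at byte offset 4 and occupies 2 bytes.
Bytes at offsets 4..5: 22 03.
In big-endian order the high byte comes first in memory.
The bytes are already most-significant first: 0x2203.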